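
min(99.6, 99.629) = 99.6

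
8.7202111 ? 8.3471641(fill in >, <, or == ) >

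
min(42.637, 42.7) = 42.637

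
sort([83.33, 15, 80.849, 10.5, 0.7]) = [0.7, 10.5, 15, 80.849, 83.33]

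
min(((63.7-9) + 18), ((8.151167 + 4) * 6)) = 72.7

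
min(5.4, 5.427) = 5.4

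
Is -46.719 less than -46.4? Yes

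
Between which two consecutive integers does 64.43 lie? 64 and 65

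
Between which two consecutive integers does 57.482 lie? 57 and 58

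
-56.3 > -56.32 True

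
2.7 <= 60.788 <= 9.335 False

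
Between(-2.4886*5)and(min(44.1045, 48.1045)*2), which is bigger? (min(44.1045, 48.1045)*2)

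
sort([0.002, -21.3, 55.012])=[-21.3, 0.002, 55.012]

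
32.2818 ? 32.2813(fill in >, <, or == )>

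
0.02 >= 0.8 False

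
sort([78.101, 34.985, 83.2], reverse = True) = [83.2, 78.101, 34.985]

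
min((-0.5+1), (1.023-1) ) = 0.023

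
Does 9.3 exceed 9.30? No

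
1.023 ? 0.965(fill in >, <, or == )>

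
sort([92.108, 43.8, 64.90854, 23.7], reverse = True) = [92.108, 64.90854, 43.8, 23.7]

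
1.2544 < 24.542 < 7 False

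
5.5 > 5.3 True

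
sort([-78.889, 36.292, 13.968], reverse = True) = [36.292, 13.968, -78.889]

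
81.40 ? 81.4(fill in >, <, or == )==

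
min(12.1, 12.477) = 12.1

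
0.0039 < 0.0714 True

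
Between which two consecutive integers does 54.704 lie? 54 and 55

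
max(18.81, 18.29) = 18.81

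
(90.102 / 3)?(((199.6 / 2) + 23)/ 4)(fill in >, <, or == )<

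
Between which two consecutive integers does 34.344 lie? 34 and 35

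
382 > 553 False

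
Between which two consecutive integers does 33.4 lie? 33 and 34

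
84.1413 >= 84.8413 False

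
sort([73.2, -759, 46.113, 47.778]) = [-759, 46.113, 47.778, 73.2]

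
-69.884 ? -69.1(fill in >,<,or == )<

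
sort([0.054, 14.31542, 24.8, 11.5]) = [0.054, 11.5, 14.31542, 24.8]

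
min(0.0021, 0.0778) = 0.0021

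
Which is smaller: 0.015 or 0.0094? 0.0094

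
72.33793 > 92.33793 False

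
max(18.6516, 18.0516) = 18.6516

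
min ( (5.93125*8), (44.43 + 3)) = 47.43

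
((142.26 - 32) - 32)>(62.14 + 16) True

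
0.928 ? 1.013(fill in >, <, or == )<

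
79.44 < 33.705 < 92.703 False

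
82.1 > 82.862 False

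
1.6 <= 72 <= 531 True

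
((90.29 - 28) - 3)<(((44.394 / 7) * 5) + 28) True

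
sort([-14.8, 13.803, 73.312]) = [-14.8, 13.803, 73.312]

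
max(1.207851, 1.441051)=1.441051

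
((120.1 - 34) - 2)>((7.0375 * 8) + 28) False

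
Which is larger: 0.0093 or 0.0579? 0.0579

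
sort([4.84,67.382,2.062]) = [2.062,4.84,67.382]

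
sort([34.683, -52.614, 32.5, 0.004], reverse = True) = [34.683, 32.5, 0.004, -52.614]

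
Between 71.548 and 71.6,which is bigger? 71.6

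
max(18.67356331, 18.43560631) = 18.67356331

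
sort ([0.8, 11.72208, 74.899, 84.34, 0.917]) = [0.8, 0.917, 11.72208, 74.899, 84.34]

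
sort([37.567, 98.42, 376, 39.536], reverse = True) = [376, 98.42, 39.536, 37.567]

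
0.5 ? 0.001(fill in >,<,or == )>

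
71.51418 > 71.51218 True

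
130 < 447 True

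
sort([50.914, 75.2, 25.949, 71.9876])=[25.949, 50.914, 71.9876, 75.2]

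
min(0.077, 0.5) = 0.077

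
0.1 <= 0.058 False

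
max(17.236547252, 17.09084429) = 17.236547252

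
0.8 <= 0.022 False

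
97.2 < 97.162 False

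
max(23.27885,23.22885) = 23.27885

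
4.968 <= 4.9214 False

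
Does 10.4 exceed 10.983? No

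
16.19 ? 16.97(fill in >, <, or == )<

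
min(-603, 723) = -603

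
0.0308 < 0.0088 False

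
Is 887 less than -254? No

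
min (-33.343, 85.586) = -33.343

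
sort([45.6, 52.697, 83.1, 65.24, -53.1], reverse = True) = [83.1, 65.24, 52.697, 45.6, -53.1]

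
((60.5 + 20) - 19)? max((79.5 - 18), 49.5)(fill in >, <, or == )==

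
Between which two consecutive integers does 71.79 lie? 71 and 72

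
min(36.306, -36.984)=-36.984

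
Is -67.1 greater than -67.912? Yes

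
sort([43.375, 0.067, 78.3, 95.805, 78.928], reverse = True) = [95.805, 78.928, 78.3, 43.375, 0.067]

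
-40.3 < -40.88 False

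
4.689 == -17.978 False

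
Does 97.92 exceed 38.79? Yes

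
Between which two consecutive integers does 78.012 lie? 78 and 79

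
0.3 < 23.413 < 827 True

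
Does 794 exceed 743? Yes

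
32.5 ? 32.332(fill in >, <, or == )>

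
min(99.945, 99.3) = 99.3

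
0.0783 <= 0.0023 False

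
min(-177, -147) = -177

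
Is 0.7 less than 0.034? No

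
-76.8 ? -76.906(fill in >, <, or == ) >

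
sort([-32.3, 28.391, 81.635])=[-32.3, 28.391, 81.635]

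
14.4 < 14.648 True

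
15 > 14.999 True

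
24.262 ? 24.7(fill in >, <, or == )<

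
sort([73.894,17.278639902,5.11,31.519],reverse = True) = [73.894,31.519,17.278639902,5.11]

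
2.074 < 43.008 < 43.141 True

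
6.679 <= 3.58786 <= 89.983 False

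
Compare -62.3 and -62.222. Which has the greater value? -62.222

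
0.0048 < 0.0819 True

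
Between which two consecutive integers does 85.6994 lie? 85 and 86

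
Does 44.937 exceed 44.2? Yes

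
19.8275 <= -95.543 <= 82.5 False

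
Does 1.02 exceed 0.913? Yes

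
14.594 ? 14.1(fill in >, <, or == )>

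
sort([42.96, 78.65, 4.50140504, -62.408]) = [-62.408, 4.50140504, 42.96, 78.65]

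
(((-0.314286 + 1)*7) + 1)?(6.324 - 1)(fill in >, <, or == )>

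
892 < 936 True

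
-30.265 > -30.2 False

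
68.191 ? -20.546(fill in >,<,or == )>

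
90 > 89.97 True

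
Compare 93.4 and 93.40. They are equal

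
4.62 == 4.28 False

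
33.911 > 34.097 False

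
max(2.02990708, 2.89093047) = 2.89093047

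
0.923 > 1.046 False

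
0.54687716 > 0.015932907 True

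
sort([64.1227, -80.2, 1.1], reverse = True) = [64.1227, 1.1, -80.2]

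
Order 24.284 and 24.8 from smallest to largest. 24.284, 24.8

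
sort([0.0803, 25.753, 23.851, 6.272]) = [0.0803, 6.272, 23.851, 25.753]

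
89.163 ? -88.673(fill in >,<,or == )>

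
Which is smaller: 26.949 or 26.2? 26.2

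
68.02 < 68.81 True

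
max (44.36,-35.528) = 44.36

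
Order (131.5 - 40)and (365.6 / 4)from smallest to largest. (365.6 / 4), (131.5 - 40)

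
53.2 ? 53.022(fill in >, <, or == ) >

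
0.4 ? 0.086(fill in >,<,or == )>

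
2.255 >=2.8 False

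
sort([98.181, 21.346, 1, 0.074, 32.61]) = [0.074, 1, 21.346, 32.61, 98.181]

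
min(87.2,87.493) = 87.2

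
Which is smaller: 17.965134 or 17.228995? 17.228995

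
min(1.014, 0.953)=0.953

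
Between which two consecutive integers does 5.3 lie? 5 and 6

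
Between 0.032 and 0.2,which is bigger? 0.2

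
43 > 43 False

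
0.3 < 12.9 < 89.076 True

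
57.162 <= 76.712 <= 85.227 True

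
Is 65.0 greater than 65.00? No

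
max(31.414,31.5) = 31.5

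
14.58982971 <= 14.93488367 True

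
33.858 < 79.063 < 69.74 False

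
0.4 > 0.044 True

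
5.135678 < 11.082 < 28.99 True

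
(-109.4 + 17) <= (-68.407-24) False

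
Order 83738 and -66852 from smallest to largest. -66852, 83738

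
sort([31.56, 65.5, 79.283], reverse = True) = [79.283, 65.5, 31.56]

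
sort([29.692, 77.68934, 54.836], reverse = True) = [77.68934, 54.836, 29.692]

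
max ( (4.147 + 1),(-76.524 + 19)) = 5.147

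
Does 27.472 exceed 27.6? No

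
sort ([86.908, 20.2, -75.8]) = [-75.8, 20.2, 86.908]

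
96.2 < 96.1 False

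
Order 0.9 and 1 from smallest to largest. 0.9, 1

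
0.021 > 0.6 False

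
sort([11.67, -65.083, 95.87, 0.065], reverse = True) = [95.87, 11.67, 0.065, -65.083]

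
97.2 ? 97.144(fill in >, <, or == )>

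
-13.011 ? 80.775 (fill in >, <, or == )<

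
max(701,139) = 701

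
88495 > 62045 True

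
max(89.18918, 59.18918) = 89.18918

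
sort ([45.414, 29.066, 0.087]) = [0.087, 29.066, 45.414]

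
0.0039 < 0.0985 True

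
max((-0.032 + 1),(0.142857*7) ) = 0.999999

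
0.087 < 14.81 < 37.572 True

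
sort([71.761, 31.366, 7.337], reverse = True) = [71.761, 31.366, 7.337]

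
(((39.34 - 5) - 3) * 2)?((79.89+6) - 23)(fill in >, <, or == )<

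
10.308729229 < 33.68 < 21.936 False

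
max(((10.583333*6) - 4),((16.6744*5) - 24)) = 59.499998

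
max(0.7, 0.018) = 0.7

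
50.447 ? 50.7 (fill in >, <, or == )<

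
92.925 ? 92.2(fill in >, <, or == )>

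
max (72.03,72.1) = 72.1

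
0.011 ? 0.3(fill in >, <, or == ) <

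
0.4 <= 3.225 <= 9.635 True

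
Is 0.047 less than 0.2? Yes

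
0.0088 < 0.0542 True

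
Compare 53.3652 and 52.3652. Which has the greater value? 53.3652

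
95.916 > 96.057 False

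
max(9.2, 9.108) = 9.2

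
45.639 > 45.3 True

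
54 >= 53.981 True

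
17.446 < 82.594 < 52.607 False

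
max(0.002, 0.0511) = 0.0511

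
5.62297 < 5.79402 True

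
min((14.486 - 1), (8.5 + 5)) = 13.486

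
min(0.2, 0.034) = 0.034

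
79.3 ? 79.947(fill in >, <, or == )<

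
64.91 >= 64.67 True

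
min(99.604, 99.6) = 99.6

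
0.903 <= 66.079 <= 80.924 True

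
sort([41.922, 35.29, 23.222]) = [23.222, 35.29, 41.922]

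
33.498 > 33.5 False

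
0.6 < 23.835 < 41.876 True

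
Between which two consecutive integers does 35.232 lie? 35 and 36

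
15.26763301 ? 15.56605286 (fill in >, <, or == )<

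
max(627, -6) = 627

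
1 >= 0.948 True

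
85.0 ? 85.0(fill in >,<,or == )==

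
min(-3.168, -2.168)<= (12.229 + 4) True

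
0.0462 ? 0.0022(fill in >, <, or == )>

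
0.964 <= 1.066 True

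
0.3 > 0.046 True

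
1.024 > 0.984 True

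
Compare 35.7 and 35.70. They are equal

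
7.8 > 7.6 True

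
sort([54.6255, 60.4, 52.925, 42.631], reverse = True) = [60.4, 54.6255, 52.925, 42.631]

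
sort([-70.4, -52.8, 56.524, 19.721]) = [-70.4, -52.8, 19.721, 56.524]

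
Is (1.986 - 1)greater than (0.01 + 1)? No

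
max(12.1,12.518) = 12.518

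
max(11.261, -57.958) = 11.261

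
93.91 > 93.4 True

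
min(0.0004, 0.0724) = 0.0004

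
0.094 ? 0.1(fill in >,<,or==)<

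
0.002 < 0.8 True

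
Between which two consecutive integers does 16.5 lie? 16 and 17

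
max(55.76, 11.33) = 55.76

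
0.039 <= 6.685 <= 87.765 True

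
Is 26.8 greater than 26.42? Yes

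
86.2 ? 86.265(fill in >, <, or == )<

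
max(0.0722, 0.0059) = 0.0722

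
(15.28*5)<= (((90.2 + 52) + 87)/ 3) True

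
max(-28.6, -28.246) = -28.246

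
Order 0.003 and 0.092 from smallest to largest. 0.003, 0.092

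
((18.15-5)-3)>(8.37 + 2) False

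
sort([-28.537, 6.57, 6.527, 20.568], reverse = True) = [20.568, 6.57, 6.527, -28.537]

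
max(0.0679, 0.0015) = 0.0679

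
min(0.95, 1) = 0.95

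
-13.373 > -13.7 True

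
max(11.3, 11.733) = 11.733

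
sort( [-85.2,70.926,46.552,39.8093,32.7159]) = [-85.2,32.7159,39.8093,46.552,70.926]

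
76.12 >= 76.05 True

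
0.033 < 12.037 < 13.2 True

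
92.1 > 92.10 False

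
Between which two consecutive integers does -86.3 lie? -87 and -86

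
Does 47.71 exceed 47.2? Yes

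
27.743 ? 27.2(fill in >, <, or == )>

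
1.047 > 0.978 True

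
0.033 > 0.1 False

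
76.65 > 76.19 True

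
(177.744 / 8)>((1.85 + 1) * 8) False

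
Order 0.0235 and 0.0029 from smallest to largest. 0.0029, 0.0235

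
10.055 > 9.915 True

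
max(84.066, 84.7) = 84.7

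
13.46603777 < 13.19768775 False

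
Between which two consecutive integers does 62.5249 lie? 62 and 63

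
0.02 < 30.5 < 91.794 True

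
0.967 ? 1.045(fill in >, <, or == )<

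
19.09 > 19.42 False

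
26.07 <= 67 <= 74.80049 True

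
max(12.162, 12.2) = 12.2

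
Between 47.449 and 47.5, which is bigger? 47.5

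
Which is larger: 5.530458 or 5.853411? 5.853411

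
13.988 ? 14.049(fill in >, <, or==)<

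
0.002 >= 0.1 False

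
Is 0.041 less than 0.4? Yes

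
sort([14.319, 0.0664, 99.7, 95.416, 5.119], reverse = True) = [99.7, 95.416, 14.319, 5.119, 0.0664]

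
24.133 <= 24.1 False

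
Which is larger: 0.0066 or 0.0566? 0.0566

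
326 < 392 True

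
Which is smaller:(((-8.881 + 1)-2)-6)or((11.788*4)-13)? (((-8.881 + 1)-2)-6)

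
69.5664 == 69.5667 False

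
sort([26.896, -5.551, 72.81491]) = [-5.551, 26.896, 72.81491]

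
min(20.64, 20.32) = 20.32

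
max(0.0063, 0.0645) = 0.0645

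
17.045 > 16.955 True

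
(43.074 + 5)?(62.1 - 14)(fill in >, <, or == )<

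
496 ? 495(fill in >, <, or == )>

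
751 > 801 False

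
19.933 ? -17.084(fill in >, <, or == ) >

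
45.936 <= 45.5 False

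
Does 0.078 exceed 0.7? No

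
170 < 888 True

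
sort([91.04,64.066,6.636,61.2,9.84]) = [6.636,9.84,61.2,64.066,91.04]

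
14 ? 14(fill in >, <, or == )==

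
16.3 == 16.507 False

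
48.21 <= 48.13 False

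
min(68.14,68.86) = 68.14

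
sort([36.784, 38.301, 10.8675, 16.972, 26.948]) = [10.8675, 16.972, 26.948, 36.784, 38.301]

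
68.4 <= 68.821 True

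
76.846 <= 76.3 False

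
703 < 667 False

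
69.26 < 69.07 False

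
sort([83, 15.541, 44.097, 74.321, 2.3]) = [2.3, 15.541, 44.097, 74.321, 83]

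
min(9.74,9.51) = 9.51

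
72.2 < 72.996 True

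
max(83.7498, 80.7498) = 83.7498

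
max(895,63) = 895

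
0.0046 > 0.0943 False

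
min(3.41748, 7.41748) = 3.41748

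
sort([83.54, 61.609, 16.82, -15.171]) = [-15.171, 16.82, 61.609, 83.54]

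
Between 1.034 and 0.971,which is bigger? 1.034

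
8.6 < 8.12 False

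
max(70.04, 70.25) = 70.25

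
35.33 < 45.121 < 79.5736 True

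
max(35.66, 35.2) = 35.66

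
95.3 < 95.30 False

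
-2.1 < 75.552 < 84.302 True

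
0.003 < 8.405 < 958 True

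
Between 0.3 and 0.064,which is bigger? 0.3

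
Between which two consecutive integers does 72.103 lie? 72 and 73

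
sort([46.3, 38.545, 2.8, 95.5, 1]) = [1, 2.8, 38.545, 46.3, 95.5]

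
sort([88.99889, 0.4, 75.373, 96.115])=[0.4, 75.373, 88.99889, 96.115]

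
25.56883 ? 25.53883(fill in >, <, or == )>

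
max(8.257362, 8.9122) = 8.9122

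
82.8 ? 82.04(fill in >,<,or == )>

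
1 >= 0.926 True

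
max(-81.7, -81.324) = -81.324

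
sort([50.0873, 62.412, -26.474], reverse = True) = [62.412, 50.0873, -26.474]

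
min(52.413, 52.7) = 52.413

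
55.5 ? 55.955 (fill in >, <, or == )<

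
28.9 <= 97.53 True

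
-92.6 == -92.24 False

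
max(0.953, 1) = 1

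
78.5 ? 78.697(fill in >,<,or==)<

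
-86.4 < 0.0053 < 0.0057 True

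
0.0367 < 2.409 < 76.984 True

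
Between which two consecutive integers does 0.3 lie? 0 and 1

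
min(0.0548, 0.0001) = 0.0001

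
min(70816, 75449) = 70816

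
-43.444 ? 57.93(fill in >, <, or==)<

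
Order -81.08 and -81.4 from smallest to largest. -81.4, -81.08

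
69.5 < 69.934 True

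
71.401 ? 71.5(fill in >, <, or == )<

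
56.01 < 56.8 True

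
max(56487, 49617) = 56487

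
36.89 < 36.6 False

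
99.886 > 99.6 True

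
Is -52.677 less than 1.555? Yes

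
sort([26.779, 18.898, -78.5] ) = [-78.5, 18.898, 26.779]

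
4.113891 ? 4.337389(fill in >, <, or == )<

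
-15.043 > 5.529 False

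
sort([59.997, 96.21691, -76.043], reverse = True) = [96.21691, 59.997, -76.043]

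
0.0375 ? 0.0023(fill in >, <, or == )>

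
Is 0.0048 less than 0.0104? Yes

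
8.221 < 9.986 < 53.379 True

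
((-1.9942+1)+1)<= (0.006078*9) True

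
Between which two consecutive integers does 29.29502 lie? 29 and 30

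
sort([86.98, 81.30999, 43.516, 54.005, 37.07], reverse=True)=[86.98, 81.30999, 54.005, 43.516, 37.07]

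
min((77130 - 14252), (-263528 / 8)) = -32941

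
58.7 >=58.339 True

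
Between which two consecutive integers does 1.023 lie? 1 and 2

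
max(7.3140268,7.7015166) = 7.7015166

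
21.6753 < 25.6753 True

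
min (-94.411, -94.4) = -94.411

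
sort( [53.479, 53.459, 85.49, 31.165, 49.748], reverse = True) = [85.49, 53.479, 53.459, 49.748, 31.165]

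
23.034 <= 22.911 False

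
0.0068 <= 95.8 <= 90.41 False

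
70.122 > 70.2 False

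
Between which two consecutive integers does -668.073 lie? -669 and -668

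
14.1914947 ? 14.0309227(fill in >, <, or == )>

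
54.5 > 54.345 True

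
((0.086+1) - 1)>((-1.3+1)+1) False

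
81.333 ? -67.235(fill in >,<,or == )>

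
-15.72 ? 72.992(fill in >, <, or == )<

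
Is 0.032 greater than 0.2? No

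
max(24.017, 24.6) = 24.6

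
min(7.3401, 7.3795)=7.3401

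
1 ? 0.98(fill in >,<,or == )>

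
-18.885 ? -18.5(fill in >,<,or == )<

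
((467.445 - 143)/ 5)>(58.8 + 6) True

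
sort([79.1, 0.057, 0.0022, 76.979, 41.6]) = [0.0022, 0.057, 41.6, 76.979, 79.1]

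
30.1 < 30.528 True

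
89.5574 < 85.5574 False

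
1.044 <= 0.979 False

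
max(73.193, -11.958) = 73.193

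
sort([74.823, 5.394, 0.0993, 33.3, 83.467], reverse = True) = [83.467, 74.823, 33.3, 5.394, 0.0993]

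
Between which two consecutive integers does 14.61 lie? 14 and 15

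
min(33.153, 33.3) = 33.153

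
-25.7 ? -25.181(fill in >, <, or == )<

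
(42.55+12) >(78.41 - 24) True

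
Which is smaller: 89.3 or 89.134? 89.134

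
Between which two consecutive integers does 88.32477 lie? 88 and 89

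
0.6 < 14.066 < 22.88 True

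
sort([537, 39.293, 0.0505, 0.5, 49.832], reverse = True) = [537, 49.832, 39.293, 0.5, 0.0505]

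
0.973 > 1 False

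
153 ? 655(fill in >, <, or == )<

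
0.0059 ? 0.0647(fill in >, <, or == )<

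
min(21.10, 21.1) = 21.10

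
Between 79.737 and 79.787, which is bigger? 79.787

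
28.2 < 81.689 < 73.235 False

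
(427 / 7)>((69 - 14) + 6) False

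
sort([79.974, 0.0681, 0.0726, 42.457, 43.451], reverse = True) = [79.974, 43.451, 42.457, 0.0726, 0.0681]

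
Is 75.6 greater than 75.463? Yes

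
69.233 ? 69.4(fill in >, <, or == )<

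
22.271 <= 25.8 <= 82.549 True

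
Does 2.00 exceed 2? No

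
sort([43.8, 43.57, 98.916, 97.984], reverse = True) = [98.916, 97.984, 43.8, 43.57]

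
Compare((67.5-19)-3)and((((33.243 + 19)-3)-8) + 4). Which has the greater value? ((67.5-19)-3)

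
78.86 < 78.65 False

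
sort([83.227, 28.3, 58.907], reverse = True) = [83.227, 58.907, 28.3]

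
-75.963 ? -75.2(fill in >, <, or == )<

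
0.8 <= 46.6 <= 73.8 True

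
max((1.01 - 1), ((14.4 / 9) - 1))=0.6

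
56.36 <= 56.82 True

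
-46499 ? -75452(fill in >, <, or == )>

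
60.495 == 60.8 False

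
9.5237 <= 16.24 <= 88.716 True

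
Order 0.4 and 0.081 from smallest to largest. 0.081, 0.4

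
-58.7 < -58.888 False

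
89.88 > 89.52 True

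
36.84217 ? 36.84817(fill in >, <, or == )<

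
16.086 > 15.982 True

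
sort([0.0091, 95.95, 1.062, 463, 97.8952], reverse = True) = [463, 97.8952, 95.95, 1.062, 0.0091]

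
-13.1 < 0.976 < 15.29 True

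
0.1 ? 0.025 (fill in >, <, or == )>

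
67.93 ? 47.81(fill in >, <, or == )>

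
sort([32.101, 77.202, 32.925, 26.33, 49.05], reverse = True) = [77.202, 49.05, 32.925, 32.101, 26.33]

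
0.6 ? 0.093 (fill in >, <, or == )>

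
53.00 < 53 False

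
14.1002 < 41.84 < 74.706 True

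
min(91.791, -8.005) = -8.005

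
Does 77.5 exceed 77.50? No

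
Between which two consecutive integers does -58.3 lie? -59 and -58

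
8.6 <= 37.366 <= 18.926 False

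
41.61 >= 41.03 True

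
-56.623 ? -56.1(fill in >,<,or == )<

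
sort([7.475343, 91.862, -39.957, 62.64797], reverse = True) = [91.862, 62.64797, 7.475343, -39.957]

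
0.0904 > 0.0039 True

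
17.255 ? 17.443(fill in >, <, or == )<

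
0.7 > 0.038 True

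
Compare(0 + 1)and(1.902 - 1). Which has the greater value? (0 + 1)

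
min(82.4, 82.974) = 82.4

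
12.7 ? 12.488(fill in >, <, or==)>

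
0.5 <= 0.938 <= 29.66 True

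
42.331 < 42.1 False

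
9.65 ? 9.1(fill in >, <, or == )>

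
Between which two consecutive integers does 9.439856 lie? 9 and 10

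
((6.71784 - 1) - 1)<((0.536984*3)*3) True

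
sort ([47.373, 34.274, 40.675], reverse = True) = [47.373, 40.675, 34.274]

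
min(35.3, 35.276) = 35.276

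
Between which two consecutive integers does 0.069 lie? 0 and 1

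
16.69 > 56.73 False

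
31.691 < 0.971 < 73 False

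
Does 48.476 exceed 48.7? No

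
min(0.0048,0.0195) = 0.0048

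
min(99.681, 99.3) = 99.3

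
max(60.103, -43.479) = 60.103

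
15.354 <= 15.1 False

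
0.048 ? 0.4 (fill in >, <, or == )<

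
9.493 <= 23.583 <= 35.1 True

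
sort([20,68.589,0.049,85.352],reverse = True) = [85.352,68.589,20,0.049]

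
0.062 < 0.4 True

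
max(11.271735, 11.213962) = 11.271735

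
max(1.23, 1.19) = 1.23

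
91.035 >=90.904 True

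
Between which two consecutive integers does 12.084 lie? 12 and 13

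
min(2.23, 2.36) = 2.23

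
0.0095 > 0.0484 False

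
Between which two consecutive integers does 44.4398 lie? 44 and 45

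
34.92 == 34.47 False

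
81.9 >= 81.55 True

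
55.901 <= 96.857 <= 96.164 False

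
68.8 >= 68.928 False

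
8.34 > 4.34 True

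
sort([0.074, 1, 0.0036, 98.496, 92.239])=[0.0036, 0.074, 1, 92.239, 98.496]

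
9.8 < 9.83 True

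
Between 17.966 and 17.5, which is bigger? 17.966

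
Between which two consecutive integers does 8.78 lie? 8 and 9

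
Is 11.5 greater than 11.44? Yes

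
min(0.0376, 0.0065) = 0.0065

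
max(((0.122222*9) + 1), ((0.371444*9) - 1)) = 2.342996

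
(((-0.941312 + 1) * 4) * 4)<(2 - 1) True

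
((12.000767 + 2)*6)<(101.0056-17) True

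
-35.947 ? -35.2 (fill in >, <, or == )<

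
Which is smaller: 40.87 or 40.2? 40.2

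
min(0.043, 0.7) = 0.043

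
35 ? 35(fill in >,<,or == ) ==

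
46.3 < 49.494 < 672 True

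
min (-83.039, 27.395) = -83.039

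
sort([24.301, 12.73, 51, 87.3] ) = [12.73, 24.301, 51, 87.3]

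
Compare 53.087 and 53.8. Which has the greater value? 53.8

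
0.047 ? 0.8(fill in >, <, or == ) <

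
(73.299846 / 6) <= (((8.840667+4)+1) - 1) True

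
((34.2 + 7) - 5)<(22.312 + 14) True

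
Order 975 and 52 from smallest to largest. 52, 975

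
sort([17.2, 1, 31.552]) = [1, 17.2, 31.552]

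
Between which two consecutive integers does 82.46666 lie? 82 and 83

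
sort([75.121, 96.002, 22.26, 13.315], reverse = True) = [96.002, 75.121, 22.26, 13.315]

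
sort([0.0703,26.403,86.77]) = [0.0703,26.403,86.77]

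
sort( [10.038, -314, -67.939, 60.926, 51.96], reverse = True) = [60.926, 51.96, 10.038, -67.939, -314]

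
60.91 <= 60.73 False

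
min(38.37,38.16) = 38.16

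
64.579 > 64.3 True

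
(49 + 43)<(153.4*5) True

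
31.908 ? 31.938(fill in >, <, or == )<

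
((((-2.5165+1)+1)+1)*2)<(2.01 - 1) True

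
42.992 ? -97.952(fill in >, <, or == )>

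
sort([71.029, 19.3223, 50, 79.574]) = [19.3223, 50, 71.029, 79.574]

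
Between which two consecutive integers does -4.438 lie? -5 and -4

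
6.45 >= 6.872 False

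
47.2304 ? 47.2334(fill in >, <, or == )<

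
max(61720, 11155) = 61720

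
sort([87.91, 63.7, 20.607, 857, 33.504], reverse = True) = [857, 87.91, 63.7, 33.504, 20.607]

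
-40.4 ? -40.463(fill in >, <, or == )>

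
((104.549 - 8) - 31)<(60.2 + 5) False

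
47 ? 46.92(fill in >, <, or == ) >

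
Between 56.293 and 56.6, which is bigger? 56.6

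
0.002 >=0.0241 False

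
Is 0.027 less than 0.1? Yes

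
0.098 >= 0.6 False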